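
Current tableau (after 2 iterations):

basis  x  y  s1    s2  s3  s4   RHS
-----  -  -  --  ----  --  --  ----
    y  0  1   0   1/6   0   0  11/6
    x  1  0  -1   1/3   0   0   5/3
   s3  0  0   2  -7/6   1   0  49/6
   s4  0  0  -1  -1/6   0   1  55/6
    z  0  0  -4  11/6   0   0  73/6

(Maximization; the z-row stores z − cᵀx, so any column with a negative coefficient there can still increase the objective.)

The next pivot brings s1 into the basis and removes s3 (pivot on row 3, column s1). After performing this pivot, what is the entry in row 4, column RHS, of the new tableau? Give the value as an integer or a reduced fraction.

Pivot element is row 3, column s1: 2.
Normalize row 3: new (row 3, RHS) = (49/6)/2 = 49/12.
row 4 ← row 4 − (-1)·(new row 3): 55/6 − (-1)·(49/12) = 53/4.

53/4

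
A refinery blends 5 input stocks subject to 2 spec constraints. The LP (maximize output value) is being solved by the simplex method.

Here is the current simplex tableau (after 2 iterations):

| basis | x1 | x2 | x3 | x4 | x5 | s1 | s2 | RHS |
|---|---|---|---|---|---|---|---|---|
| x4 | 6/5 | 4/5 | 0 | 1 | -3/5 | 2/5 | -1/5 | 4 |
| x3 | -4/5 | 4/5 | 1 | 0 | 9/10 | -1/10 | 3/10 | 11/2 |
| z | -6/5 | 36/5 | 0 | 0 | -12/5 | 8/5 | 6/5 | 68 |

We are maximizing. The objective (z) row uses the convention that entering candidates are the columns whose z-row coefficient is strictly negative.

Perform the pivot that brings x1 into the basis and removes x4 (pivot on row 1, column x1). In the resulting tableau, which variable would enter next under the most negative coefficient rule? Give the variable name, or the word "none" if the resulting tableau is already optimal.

x5

Pivot element 6/5. New z-row = old z-row − (-6/5)·(row 1/(6/5)).
Updated z-row coefficients: x1: 0, x2: 8, x3: 0, x4: 1, x5: -3, s1: 2, s2: 1.
The most negative is -3 in column x5, so x5 would enter next.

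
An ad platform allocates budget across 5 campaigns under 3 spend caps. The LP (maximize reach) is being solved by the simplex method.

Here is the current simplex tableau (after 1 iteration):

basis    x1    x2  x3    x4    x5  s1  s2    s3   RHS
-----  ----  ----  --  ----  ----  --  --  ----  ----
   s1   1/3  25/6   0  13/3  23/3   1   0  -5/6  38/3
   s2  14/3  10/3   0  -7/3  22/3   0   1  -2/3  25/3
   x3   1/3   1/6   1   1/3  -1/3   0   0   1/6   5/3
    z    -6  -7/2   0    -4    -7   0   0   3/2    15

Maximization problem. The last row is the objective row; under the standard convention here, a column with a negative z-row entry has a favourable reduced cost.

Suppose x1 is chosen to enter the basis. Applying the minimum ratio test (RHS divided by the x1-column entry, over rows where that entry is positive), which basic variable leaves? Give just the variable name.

s2

Ratios: row 1 (s1): (38/3)/(1/3) = 38; row 2 (s2): (25/3)/(14/3) = 25/14; row 3 (x3): (5/3)/(1/3) = 5.
Minimum ratio 25/14 is in the s2 row, so s2 leaves.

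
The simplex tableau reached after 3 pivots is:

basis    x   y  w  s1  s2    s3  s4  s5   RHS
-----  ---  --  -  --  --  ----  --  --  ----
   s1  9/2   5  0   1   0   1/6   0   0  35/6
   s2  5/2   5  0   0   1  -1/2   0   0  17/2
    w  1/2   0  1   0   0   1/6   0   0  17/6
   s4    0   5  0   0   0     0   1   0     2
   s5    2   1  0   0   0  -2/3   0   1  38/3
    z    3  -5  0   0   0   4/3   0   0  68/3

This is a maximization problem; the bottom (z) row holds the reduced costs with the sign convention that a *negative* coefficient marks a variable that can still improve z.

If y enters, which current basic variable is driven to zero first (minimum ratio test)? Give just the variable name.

s4

Ratios: row 1 (s1): (35/6)/5 = 7/6; row 2 (s2): (17/2)/5 = 17/10; row 3 (w): entry 0 ≤ 0, skip; row 4 (s4): 2/5 = 2/5; row 5 (s5): (38/3)/1 = 38/3.
Minimum ratio 2/5 is in the s4 row, so s4 leaves.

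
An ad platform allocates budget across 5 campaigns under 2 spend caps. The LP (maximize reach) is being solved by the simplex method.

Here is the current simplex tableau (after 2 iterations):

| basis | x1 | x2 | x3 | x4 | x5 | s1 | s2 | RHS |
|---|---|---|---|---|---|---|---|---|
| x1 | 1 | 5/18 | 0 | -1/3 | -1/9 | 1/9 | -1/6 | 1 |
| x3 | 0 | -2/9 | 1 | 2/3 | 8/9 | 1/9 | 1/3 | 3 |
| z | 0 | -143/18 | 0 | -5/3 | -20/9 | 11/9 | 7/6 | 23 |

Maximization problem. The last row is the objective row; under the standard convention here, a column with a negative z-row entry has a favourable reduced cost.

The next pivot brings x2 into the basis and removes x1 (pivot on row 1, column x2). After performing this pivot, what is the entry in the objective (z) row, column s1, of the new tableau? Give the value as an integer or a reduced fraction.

22/5

Pivot element is row 1, column x2: 5/18.
Normalize row 1: new (row 1, s1) = (1/9)/(5/18) = 2/5.
z-row ← z-row − (-143/18)·(new row 1): 11/9 − (-143/18)·(2/5) = 22/5.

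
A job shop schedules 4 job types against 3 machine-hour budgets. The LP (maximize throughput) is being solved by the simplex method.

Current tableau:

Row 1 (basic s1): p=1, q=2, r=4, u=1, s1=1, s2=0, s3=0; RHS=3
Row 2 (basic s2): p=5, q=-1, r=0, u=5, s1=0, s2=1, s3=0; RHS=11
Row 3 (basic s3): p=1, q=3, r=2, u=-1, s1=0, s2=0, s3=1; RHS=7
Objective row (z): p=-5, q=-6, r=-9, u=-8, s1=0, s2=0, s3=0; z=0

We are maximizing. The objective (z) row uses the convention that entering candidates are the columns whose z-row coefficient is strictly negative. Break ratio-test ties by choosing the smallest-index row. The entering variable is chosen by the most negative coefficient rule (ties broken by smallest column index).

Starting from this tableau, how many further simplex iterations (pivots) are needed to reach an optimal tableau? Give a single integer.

3

pivot: r in, s1 out → z = 27/4
pivot: u in, s2 out → z = 97/5
pivot: q in, r out → z = 224/11
No improving column remains; optimal.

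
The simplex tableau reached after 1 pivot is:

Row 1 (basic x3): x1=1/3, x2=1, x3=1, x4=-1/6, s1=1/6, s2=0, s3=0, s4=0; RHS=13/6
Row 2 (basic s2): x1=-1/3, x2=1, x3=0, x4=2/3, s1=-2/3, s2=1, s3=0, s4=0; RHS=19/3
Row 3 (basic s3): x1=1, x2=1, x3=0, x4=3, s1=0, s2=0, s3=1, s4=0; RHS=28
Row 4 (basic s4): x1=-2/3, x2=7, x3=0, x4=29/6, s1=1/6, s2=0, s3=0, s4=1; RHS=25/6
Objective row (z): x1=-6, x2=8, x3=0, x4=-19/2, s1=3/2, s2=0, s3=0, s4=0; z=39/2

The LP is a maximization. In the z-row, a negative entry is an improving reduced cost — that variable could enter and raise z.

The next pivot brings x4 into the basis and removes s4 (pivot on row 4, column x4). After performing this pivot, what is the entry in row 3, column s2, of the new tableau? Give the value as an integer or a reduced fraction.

0

Pivot element is row 4, column x4: 29/6.
Normalize row 4: new (row 4, s2) = 0/(29/6) = 0.
row 3 ← row 3 − 3·(new row 4): 0 − 3·0 = 0.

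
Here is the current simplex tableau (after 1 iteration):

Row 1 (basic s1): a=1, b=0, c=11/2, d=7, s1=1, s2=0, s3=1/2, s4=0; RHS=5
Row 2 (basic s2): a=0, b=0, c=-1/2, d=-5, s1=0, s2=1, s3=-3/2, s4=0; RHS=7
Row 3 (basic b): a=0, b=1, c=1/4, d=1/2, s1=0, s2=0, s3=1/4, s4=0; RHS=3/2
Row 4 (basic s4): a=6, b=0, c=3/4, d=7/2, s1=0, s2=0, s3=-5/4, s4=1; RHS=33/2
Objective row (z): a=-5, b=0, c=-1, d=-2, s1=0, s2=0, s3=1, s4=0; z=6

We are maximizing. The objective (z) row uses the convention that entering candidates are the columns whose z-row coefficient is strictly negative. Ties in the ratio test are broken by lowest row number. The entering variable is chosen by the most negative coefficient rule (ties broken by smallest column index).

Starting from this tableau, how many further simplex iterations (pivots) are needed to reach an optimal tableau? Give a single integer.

pivot: a in, s4 out → z = 79/4
pivot: c in, s1 out → z = 856/43
No improving column remains; optimal.

2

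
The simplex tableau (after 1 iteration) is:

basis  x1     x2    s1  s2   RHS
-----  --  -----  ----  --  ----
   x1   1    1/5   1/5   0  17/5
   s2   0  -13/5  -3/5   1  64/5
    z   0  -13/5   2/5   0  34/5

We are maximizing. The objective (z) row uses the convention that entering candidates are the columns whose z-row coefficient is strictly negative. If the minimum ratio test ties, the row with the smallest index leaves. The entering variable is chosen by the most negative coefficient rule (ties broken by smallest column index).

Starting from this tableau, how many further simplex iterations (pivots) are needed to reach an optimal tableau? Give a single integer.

pivot: x2 in, x1 out → z = 51
No improving column remains; optimal.

1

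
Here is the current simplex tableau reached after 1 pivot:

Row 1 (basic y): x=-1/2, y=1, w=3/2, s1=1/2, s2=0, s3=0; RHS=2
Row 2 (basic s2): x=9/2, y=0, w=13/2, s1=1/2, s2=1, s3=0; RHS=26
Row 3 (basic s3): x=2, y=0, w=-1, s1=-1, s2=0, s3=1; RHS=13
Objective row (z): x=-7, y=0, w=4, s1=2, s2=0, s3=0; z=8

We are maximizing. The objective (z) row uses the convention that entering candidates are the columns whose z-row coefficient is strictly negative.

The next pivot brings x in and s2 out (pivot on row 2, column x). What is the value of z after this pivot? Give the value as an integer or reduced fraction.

Minimum ratio for x: 26/(9/2) = 52/9.
z changes by −(z-row coeff of x)·ratio = −(-7)·(52/9) = 364/9.
New z = 8 + (364/9) = 436/9.

436/9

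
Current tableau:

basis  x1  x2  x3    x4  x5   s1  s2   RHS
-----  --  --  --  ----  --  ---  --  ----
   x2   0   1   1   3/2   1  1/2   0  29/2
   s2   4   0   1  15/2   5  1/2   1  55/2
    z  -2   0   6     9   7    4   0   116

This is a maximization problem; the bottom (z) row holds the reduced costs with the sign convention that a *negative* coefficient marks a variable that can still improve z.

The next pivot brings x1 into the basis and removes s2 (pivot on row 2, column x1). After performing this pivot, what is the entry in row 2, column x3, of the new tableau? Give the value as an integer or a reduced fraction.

1/4

Pivot element is row 2, column x1: 4.
Normalize row 2: new (row 2, x3) = 1/4 = 1/4.
Row 2 is the pivot row, so the entry is 1/4.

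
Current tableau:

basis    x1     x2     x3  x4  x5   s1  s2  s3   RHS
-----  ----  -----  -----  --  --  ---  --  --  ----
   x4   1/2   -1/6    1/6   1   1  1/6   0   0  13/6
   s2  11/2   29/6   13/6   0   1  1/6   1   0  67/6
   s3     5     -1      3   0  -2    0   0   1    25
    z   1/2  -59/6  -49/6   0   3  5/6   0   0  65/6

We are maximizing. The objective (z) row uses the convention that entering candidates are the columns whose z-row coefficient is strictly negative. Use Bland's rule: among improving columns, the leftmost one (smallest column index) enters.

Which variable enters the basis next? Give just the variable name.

Objective-row coefficients: x1: 1/2, x2: -59/6, x3: -49/6, x4: 0, x5: 3, s1: 5/6, s2: 0, s3: 0.
Improving columns: x2, x3. Bland's rule picks the smallest column index → x2.

x2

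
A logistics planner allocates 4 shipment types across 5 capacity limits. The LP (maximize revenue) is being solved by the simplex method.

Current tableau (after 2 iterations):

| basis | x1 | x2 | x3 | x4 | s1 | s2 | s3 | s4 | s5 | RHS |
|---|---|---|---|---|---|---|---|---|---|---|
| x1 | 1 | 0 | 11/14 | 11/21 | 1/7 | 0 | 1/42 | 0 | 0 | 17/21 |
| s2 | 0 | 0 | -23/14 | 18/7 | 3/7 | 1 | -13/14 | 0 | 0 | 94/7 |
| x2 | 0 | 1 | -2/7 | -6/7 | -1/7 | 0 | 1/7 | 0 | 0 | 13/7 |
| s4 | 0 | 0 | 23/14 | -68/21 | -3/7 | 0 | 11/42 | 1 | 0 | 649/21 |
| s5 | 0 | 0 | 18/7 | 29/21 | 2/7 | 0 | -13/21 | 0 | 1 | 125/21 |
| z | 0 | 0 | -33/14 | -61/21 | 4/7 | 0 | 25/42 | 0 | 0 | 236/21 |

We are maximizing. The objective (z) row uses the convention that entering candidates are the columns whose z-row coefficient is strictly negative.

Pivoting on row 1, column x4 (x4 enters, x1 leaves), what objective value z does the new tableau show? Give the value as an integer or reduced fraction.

173/11

Minimum ratio for x4: (17/21)/(11/21) = 17/11.
z changes by −(z-row coeff of x4)·ratio = −(-61/21)·(17/11) = 1037/231.
New z = 236/21 + (1037/231) = 173/11.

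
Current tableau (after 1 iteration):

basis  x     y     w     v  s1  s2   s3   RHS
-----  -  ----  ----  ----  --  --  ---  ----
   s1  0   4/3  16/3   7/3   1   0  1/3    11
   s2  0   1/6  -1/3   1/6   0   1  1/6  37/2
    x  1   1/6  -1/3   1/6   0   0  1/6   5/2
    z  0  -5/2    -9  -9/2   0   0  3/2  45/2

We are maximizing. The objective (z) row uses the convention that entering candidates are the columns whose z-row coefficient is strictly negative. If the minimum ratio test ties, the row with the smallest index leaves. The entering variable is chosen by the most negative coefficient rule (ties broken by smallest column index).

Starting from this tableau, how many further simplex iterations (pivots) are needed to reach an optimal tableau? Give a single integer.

pivot: w in, s1 out → z = 657/16
pivot: v in, w out → z = 306/7
No improving column remains; optimal.

2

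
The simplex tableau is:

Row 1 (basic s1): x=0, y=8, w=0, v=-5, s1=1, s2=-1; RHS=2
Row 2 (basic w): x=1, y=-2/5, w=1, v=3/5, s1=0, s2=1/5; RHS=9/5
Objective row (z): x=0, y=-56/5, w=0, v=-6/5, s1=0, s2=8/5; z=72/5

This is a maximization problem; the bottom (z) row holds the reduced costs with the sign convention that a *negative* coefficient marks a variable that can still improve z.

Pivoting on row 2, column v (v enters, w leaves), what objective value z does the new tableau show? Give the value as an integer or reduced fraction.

18

Minimum ratio for v: (9/5)/(3/5) = 3.
z changes by −(z-row coeff of v)·ratio = −(-6/5)·3 = 18/5.
New z = 72/5 + (18/5) = 18.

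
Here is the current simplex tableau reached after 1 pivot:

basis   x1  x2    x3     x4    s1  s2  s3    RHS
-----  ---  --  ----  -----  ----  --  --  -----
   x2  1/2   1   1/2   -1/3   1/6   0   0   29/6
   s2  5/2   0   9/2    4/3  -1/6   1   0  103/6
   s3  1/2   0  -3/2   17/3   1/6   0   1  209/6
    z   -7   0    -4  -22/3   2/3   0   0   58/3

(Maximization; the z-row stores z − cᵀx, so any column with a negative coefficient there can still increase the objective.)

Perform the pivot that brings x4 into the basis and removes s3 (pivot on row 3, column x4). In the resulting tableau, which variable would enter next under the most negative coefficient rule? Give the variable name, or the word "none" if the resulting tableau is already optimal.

x1

Pivot element 17/3. New z-row = old z-row − (-22/3)·(row 3/(17/3)).
Updated z-row coefficients: x1: -108/17, x2: 0, x3: -101/17, x4: 0, s1: 15/17, s2: 0, s3: 22/17.
The most negative is -108/17 in column x1, so x1 would enter next.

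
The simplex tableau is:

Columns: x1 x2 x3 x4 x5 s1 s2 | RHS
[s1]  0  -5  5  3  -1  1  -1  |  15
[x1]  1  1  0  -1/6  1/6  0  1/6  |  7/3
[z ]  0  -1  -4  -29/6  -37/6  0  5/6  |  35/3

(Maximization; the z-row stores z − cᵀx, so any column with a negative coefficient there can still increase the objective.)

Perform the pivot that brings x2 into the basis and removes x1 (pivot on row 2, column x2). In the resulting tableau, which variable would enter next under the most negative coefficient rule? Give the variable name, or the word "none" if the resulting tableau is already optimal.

Pivot element 1. New z-row = old z-row − (-1)·(row 2/1).
Updated z-row coefficients: x1: 1, x2: 0, x3: -4, x4: -5, x5: -6, s1: 0, s2: 1.
The most negative is -6 in column x5, so x5 would enter next.

x5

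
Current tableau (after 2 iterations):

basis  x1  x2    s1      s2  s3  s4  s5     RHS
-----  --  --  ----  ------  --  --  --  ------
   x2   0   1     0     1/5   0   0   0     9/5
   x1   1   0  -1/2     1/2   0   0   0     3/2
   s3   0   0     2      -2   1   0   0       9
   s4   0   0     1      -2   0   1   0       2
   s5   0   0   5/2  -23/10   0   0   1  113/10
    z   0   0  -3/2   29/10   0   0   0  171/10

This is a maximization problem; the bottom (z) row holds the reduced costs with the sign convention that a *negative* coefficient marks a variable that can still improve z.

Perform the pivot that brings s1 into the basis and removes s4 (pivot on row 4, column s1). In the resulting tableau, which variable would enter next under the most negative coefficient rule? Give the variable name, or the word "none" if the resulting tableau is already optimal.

Pivot element 1. New z-row = old z-row − (-3/2)·(row 4/1).
Updated z-row coefficients: x1: 0, x2: 0, s1: 0, s2: -1/10, s3: 0, s4: 3/2, s5: 0.
The most negative is -1/10 in column s2, so s2 would enter next.

s2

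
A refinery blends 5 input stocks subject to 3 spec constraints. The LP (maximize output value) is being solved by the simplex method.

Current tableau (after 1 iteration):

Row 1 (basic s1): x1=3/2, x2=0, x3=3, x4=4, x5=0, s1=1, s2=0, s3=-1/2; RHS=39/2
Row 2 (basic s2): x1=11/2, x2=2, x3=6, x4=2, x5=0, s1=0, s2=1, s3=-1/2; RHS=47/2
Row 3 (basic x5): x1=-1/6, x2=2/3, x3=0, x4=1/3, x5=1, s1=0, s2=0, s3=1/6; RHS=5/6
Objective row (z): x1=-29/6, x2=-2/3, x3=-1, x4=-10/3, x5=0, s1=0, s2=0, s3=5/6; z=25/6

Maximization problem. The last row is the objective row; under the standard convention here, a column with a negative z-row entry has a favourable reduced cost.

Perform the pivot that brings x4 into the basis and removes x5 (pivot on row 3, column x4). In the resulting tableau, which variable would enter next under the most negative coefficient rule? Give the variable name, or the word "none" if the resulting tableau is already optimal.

Pivot element 1/3. New z-row = old z-row − (-10/3)·(row 3/(1/3)).
Updated z-row coefficients: x1: -13/2, x2: 6, x3: -1, x4: 0, x5: 10, s1: 0, s2: 0, s3: 5/2.
The most negative is -13/2 in column x1, so x1 would enter next.

x1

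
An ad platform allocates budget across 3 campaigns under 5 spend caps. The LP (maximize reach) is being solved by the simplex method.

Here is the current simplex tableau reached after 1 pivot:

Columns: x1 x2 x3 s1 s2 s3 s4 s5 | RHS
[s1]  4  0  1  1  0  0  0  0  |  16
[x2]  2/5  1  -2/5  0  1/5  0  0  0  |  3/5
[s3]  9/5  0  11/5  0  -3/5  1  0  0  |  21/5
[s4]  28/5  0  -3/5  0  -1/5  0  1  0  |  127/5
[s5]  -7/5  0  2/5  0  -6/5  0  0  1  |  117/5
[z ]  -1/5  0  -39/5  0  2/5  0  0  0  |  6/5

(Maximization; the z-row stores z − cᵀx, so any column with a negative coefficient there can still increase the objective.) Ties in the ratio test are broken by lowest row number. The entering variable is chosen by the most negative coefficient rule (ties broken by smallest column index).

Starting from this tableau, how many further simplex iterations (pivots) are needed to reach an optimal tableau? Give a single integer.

pivot: x3 in, s3 out → z = 177/11
pivot: s2 in, x2 out → z = 42
No improving column remains; optimal.

2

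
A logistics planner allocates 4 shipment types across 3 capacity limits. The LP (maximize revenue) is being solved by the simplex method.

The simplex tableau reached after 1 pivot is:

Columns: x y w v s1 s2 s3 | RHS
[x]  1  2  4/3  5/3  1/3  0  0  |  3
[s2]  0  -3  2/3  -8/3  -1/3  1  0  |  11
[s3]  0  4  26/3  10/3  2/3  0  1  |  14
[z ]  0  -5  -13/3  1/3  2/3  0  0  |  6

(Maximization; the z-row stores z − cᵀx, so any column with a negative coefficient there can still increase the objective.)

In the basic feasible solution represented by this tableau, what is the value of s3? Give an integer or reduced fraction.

14

s3 is basic (row 3); its value is the RHS of that row: 14.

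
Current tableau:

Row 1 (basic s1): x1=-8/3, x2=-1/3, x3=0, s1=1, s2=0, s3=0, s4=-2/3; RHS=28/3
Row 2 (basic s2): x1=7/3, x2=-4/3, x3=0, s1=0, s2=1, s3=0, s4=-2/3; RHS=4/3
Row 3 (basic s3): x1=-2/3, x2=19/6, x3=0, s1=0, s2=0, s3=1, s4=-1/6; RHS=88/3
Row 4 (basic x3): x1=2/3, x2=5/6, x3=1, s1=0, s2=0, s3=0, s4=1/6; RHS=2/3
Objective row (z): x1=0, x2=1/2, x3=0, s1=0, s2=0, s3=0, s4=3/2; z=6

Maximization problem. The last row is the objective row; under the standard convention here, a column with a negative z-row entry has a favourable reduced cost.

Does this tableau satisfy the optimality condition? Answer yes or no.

yes

No objective-row coefficient is strictly negative, so no entering variable exists; the tableau is optimal.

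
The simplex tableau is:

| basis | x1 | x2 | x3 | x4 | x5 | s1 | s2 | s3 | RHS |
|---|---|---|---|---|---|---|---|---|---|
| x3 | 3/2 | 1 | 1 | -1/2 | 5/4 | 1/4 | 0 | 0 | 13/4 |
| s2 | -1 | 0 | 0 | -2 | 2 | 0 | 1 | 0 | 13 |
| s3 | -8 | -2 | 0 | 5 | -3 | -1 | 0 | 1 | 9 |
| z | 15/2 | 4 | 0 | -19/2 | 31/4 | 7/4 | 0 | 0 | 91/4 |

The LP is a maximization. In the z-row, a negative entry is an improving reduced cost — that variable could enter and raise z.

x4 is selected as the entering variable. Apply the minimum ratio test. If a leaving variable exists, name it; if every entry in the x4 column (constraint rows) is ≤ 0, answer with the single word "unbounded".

s3

Ratios: row 1 (x3): entry -1/2 ≤ 0, skip; row 2 (s2): entry -2 ≤ 0, skip; row 3 (s3): 9/5 = 9/5.
Minimum ratio is in the s3 row, so s3 leaves.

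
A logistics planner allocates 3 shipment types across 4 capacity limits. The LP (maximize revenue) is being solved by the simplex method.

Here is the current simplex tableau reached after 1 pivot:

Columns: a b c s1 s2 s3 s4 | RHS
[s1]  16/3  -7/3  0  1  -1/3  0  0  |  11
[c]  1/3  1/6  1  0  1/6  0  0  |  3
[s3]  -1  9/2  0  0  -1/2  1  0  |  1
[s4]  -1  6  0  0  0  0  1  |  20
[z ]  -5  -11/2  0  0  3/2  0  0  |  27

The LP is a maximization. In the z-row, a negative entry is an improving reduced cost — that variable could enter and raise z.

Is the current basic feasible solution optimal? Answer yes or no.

Column a has objective-row coefficient -5, which is negative; an improving pivot exists, so not yet optimal.

no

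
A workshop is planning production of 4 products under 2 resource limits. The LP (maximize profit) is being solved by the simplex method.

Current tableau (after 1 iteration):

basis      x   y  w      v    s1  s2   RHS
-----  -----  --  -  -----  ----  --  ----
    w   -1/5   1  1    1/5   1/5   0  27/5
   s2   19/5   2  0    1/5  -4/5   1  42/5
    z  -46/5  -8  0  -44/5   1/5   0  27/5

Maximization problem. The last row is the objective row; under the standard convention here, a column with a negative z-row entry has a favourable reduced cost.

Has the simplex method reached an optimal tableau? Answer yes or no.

no

Column x has objective-row coefficient -46/5, which is negative; an improving pivot exists, so not yet optimal.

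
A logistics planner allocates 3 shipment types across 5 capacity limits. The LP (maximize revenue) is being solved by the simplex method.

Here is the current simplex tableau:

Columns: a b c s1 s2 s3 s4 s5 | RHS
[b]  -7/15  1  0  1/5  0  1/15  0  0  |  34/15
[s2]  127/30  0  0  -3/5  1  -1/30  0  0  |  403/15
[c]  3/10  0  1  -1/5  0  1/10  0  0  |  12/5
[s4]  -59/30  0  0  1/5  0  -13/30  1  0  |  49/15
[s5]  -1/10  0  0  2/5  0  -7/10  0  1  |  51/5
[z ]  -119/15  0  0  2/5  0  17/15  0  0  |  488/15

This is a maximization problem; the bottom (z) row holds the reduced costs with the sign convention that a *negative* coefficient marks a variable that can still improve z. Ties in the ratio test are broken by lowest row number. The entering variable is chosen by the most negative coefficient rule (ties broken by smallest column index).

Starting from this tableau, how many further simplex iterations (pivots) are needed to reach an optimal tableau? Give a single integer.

pivot: a in, s2 out → z = 10526/127
pivot: s1 in, s5 out → z = 5058/49
pivot: s3 in, b out → z = 522/5
No improving column remains; optimal.

3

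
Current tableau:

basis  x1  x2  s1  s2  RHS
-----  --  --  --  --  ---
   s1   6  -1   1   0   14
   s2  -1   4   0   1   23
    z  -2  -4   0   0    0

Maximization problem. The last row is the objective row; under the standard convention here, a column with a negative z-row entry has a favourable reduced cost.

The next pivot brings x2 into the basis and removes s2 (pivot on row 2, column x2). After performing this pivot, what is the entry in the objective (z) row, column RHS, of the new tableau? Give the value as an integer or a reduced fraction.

23

Pivot element is row 2, column x2: 4.
Normalize row 2: new (row 2, RHS) = 23/4 = 23/4.
z-row ← z-row − (-4)·(new row 2): 0 − (-4)·(23/4) = 23.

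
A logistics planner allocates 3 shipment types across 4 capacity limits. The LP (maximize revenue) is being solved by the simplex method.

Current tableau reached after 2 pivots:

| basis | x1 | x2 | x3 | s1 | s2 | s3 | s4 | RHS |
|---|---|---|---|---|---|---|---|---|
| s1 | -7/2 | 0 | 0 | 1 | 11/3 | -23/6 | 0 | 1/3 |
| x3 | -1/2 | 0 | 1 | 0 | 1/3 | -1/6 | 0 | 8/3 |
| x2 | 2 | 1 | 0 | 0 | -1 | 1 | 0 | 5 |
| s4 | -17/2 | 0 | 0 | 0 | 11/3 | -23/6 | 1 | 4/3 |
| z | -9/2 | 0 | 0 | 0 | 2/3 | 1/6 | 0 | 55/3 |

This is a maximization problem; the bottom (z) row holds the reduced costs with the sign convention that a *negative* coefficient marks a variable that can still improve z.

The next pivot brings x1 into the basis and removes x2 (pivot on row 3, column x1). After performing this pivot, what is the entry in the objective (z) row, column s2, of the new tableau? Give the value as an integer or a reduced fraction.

-19/12

Pivot element is row 3, column x1: 2.
Normalize row 3: new (row 3, s2) = (-1)/2 = -1/2.
z-row ← z-row − (-9/2)·(new row 3): 2/3 − (-9/2)·(-1/2) = -19/12.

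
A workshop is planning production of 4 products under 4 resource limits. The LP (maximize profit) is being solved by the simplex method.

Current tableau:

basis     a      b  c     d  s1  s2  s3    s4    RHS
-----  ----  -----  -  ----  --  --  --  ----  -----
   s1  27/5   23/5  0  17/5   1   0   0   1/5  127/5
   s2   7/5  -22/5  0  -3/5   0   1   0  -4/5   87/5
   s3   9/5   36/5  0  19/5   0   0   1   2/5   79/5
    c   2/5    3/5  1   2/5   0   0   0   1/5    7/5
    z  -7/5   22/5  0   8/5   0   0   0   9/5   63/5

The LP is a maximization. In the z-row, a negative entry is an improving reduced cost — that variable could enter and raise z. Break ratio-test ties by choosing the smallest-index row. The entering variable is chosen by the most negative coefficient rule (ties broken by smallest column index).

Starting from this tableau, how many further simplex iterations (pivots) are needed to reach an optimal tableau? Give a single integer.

pivot: a in, c out → z = 35/2
No improving column remains; optimal.

1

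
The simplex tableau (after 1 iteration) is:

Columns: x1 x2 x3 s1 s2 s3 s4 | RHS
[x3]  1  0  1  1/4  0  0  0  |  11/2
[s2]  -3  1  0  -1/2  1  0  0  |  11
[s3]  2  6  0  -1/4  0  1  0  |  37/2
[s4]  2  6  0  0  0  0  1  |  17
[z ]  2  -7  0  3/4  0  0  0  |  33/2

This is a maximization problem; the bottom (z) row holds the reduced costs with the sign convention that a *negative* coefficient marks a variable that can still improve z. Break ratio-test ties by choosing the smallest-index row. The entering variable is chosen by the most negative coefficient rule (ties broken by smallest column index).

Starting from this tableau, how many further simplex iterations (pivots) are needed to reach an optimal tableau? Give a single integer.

1

pivot: x2 in, s4 out → z = 109/3
No improving column remains; optimal.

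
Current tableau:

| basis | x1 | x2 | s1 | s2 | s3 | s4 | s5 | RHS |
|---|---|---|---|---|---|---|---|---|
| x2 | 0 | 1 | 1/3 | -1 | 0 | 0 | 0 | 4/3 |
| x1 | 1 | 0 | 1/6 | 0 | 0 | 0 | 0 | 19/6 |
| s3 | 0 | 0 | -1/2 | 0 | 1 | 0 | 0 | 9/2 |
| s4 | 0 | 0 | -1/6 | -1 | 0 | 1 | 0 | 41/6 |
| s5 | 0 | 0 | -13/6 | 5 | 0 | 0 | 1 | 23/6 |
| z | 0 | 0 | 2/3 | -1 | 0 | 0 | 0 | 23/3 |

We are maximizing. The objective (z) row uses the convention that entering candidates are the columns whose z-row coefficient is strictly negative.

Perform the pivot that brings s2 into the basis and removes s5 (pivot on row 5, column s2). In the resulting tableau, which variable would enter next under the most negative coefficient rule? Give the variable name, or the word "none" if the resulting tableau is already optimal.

Pivot element 5. New z-row = old z-row − (-1)·(row 5/5).
Updated z-row coefficients: x1: 0, x2: 0, s1: 7/30, s2: 0, s3: 0, s4: 0, s5: 1/5.
No coefficient is strictly negative; the tableau after this pivot is optimal.

none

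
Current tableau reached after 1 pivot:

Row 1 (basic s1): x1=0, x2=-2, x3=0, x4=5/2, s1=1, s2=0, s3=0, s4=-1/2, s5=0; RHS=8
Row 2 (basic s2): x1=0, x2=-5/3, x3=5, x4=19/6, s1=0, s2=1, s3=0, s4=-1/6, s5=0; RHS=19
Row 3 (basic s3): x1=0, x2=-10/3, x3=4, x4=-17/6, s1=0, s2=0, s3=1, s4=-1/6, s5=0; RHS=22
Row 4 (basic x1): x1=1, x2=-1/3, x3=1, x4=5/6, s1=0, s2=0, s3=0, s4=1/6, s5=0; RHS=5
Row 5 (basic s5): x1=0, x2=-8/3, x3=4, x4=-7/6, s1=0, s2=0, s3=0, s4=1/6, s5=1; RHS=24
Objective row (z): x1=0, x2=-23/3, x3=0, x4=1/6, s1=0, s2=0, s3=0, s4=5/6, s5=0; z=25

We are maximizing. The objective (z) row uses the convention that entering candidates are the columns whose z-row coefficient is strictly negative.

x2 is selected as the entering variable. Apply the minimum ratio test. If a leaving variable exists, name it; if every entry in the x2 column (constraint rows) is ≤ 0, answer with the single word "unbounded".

unbounded

x2-column entries: row 1: -2, row 2: -5/3, row 3: -10/3, row 4: -1/3, row 5: -8/3. All ≤ 0, so x2 can increase without bound; the LP is unbounded in this direction.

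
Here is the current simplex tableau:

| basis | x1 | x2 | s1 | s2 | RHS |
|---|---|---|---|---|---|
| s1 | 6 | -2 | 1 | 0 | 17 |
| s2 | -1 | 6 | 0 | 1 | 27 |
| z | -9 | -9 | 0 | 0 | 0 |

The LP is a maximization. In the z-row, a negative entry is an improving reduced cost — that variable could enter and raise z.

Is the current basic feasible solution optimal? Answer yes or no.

no

Column x1 has objective-row coefficient -9, which is negative; an improving pivot exists, so not yet optimal.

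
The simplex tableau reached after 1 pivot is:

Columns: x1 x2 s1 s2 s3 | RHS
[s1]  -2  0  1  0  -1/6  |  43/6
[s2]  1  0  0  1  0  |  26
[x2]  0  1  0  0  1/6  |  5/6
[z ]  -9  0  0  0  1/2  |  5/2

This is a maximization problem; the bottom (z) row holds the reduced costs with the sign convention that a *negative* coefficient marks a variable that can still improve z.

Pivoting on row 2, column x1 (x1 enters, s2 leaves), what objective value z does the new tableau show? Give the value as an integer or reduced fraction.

Minimum ratio for x1: 26/1 = 26.
z changes by −(z-row coeff of x1)·ratio = −(-9)·26 = 234.
New z = 5/2 + 234 = 473/2.

473/2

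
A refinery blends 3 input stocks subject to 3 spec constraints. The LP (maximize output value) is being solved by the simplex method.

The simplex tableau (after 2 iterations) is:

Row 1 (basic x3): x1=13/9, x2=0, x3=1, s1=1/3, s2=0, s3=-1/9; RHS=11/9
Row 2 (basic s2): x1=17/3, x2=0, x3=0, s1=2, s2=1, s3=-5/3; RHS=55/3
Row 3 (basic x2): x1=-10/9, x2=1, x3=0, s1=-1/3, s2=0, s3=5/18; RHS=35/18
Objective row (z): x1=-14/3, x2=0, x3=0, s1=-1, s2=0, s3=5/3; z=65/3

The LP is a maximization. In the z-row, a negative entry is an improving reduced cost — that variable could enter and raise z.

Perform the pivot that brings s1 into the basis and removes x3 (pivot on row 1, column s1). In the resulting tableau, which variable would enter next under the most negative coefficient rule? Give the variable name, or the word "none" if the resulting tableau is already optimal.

x1

Pivot element 1/3. New z-row = old z-row − (-1)·(row 1/(1/3)).
Updated z-row coefficients: x1: -1/3, x2: 0, x3: 3, s1: 0, s2: 0, s3: 4/3.
The most negative is -1/3 in column x1, so x1 would enter next.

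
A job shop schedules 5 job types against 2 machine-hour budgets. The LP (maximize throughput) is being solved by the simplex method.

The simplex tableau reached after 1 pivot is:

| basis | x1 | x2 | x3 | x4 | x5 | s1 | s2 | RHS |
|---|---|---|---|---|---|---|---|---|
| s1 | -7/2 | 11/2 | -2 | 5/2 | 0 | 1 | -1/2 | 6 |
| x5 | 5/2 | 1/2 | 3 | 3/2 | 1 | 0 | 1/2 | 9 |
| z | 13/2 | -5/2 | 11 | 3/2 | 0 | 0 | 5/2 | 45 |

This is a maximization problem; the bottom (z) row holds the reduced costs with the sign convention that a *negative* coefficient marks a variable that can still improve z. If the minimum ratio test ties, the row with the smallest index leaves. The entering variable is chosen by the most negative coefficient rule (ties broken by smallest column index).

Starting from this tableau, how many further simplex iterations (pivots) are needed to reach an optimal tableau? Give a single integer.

pivot: x2 in, s1 out → z = 525/11
No improving column remains; optimal.

1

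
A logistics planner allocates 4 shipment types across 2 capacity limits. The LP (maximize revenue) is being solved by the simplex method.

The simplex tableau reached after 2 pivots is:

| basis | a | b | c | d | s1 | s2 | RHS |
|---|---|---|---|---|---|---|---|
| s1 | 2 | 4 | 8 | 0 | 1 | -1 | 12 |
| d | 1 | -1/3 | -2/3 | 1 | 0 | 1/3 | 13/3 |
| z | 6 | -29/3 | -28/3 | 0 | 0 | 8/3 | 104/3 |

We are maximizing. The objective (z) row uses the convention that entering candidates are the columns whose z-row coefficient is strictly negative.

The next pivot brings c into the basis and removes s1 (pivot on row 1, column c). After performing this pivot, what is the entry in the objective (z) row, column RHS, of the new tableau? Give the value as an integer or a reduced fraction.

Pivot element is row 1, column c: 8.
Normalize row 1: new (row 1, RHS) = 12/8 = 3/2.
z-row ← z-row − (-28/3)·(new row 1): 104/3 − (-28/3)·(3/2) = 146/3.

146/3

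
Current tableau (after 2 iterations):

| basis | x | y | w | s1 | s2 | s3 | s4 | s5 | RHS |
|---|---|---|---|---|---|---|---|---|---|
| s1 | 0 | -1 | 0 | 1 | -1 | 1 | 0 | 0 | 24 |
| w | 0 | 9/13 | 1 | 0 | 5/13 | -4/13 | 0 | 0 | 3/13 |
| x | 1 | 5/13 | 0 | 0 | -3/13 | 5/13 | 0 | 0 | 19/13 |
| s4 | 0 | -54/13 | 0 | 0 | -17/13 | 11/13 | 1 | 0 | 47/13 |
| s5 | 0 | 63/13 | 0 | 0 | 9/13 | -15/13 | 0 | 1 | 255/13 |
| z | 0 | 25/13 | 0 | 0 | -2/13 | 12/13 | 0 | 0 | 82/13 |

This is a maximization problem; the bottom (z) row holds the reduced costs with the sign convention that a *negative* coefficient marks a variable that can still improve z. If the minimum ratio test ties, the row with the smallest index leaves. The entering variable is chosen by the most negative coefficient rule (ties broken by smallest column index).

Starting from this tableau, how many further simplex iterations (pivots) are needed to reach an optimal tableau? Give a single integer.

pivot: s2 in, w out → z = 32/5
No improving column remains; optimal.

1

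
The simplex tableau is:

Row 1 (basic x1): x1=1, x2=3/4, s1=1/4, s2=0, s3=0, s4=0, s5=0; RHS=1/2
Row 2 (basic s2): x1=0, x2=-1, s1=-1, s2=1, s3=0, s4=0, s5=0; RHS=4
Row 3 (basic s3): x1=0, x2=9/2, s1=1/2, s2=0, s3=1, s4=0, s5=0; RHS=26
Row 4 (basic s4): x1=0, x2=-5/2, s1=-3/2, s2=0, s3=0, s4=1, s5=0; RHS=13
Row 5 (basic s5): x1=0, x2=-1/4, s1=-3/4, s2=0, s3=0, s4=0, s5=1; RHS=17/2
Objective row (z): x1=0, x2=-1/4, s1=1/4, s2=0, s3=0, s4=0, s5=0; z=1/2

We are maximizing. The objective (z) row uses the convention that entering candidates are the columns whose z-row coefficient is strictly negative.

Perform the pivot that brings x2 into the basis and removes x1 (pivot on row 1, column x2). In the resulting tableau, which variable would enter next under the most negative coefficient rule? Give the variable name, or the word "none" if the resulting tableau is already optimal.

none

Pivot element 3/4. New z-row = old z-row − (-1/4)·(row 1/(3/4)).
Updated z-row coefficients: x1: 1/3, x2: 0, s1: 1/3, s2: 0, s3: 0, s4: 0, s5: 0.
No coefficient is strictly negative; the tableau after this pivot is optimal.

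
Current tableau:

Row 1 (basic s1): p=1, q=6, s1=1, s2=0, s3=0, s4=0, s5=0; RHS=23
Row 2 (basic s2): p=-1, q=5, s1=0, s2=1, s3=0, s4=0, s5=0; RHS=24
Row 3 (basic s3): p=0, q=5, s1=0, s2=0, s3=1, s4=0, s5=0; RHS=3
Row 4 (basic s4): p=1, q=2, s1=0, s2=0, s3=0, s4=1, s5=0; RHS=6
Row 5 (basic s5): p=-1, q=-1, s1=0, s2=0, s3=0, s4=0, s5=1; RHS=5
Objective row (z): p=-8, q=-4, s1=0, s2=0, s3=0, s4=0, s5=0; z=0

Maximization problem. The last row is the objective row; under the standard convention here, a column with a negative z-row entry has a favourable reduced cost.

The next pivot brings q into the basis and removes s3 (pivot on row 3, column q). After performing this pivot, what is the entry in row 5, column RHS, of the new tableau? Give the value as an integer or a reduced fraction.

Pivot element is row 3, column q: 5.
Normalize row 3: new (row 3, RHS) = 3/5 = 3/5.
row 5 ← row 5 − (-1)·(new row 3): 5 − (-1)·(3/5) = 28/5.

28/5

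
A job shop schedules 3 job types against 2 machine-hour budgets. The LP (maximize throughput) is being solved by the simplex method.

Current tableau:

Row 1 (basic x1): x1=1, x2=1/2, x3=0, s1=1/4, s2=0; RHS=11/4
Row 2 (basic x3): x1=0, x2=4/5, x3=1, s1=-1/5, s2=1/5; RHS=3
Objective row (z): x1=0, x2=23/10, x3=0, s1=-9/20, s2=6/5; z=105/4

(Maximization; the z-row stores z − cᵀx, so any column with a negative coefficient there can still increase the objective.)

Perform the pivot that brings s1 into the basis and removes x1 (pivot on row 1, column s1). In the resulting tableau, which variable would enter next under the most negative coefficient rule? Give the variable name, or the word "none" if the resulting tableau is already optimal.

none

Pivot element 1/4. New z-row = old z-row − (-9/20)·(row 1/(1/4)).
Updated z-row coefficients: x1: 9/5, x2: 16/5, x3: 0, s1: 0, s2: 6/5.
No coefficient is strictly negative; the tableau after this pivot is optimal.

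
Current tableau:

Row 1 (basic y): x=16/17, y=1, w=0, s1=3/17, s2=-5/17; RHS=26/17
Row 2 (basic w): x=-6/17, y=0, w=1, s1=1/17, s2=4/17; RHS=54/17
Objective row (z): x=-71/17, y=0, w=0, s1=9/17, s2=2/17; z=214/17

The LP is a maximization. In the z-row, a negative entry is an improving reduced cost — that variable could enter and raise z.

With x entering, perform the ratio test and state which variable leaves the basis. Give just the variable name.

Ratios: row 1 (y): (26/17)/(16/17) = 13/8; row 2 (w): entry -6/17 ≤ 0, skip.
Minimum ratio 13/8 is in the y row, so y leaves.

y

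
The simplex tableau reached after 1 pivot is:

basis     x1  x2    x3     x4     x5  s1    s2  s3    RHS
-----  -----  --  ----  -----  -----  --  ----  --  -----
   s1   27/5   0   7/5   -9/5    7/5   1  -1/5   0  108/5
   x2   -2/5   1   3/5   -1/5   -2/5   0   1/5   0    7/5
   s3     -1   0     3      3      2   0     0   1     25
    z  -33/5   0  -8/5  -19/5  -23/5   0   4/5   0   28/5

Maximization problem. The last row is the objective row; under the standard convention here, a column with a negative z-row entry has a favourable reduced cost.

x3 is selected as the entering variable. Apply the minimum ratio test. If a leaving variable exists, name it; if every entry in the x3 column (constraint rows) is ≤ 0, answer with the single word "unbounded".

x2

Ratios: row 1 (s1): (108/5)/(7/5) = 108/7; row 2 (x2): (7/5)/(3/5) = 7/3; row 3 (s3): 25/3 = 25/3.
Minimum ratio is in the x2 row, so x2 leaves.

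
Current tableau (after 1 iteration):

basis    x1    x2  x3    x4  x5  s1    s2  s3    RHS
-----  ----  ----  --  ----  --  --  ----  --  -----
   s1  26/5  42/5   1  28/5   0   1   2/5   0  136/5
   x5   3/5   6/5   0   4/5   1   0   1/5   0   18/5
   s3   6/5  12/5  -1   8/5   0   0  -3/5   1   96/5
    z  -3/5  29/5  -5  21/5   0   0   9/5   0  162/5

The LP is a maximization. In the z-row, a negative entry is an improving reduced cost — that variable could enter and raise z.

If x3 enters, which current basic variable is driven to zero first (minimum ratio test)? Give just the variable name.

Ratios: row 1 (s1): (136/5)/1 = 136/5; row 2 (x5): entry 0 ≤ 0, skip; row 3 (s3): entry -1 ≤ 0, skip.
Minimum ratio 136/5 is in the s1 row, so s1 leaves.

s1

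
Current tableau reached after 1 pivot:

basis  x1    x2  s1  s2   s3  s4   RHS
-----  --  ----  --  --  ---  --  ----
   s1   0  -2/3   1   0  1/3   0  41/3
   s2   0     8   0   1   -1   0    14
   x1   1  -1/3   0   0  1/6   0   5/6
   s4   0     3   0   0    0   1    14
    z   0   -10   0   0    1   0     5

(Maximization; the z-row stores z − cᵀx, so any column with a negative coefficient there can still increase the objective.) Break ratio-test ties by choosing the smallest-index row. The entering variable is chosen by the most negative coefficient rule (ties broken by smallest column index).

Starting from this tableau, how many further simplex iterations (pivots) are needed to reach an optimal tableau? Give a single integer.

pivot: x2 in, s2 out → z = 45/2
pivot: s3 in, x1 out → z = 76/3
No improving column remains; optimal.

2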